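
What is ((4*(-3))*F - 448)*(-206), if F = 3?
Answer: 99704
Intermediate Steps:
((4*(-3))*F - 448)*(-206) = ((4*(-3))*3 - 448)*(-206) = (-12*3 - 448)*(-206) = (-36 - 448)*(-206) = -484*(-206) = 99704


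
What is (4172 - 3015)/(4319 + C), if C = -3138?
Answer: 1157/1181 ≈ 0.97968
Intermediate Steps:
(4172 - 3015)/(4319 + C) = (4172 - 3015)/(4319 - 3138) = 1157/1181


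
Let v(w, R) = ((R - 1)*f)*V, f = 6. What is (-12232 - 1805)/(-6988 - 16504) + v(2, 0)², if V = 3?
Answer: 7625445/23492 ≈ 324.60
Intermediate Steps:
v(w, R) = -18 + 18*R (v(w, R) = ((R - 1)*6)*3 = ((-1 + R)*6)*3 = (-6 + 6*R)*3 = -18 + 18*R)
(-12232 - 1805)/(-6988 - 16504) + v(2, 0)² = (-12232 - 1805)/(-6988 - 16504) + (-18 + 18*0)² = -14037/(-23492) + (-18 + 0)² = -14037*(-1/23492) + (-18)² = 14037/23492 + 324 = 7625445/23492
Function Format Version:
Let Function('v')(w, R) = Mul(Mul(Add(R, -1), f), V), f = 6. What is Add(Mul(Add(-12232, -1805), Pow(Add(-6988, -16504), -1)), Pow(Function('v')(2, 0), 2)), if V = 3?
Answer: Rational(7625445, 23492) ≈ 324.60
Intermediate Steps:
Function('v')(w, R) = Add(-18, Mul(18, R)) (Function('v')(w, R) = Mul(Mul(Add(R, -1), 6), 3) = Mul(Mul(Add(-1, R), 6), 3) = Mul(Add(-6, Mul(6, R)), 3) = Add(-18, Mul(18, R)))
Add(Mul(Add(-12232, -1805), Pow(Add(-6988, -16504), -1)), Pow(Function('v')(2, 0), 2)) = Add(Mul(Add(-12232, -1805), Pow(Add(-6988, -16504), -1)), Pow(Add(-18, Mul(18, 0)), 2)) = Add(Mul(-14037, Pow(-23492, -1)), Pow(Add(-18, 0), 2)) = Add(Mul(-14037, Rational(-1, 23492)), Pow(-18, 2)) = Add(Rational(14037, 23492), 324) = Rational(7625445, 23492)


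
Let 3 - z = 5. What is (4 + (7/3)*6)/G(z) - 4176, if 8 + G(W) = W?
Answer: -20889/5 ≈ -4177.8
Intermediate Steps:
z = -2 (z = 3 - 1*5 = 3 - 5 = -2)
G(W) = -8 + W
(4 + (7/3)*6)/G(z) - 4176 = (4 + (7/3)*6)/(-8 - 2) - 4176 = (4 + (7*(1/3))*6)/(-10) - 4176 = -(4 + (7/3)*6)/10 - 4176 = -(4 + 14)/10 - 4176 = -1/10*18 - 4176 = -9/5 - 4176 = -20889/5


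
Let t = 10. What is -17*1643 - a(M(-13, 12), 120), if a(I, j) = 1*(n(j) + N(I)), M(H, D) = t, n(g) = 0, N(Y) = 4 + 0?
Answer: -27935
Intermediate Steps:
N(Y) = 4
M(H, D) = 10
a(I, j) = 4 (a(I, j) = 1*(0 + 4) = 1*4 = 4)
-17*1643 - a(M(-13, 12), 120) = -17*1643 - 1*4 = -27931 - 4 = -27935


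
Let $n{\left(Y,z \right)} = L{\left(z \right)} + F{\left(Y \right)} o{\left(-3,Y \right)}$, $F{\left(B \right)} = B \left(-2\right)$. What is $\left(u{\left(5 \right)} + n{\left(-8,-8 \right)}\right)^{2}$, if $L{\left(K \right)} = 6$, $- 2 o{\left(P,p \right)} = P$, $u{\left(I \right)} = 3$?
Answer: $1089$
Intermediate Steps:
$o{\left(P,p \right)} = - \frac{P}{2}$
$F{\left(B \right)} = - 2 B$
$n{\left(Y,z \right)} = 6 - 3 Y$ ($n{\left(Y,z \right)} = 6 + - 2 Y \left(\left(- \frac{1}{2}\right) \left(-3\right)\right) = 6 + - 2 Y \frac{3}{2} = 6 - 3 Y$)
$\left(u{\left(5 \right)} + n{\left(-8,-8 \right)}\right)^{2} = \left(3 + \left(6 - -24\right)\right)^{2} = \left(3 + \left(6 + 24\right)\right)^{2} = \left(3 + 30\right)^{2} = 33^{2} = 1089$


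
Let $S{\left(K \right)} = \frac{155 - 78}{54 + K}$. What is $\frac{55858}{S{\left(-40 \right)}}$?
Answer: $10156$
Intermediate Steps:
$S{\left(K \right)} = \frac{77}{54 + K}$
$\frac{55858}{S{\left(-40 \right)}} = \frac{55858}{77 \frac{1}{54 - 40}} = \frac{55858}{77 \cdot \frac{1}{14}} = \frac{55858}{\frac{11}{2}} = 55858 \cdot \frac{2}{11} = 10156$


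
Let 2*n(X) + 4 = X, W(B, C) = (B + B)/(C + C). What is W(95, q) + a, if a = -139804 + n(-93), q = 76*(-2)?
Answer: -1118825/8 ≈ -1.3985e+5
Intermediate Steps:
q = -152
W(B, C) = B/C (W(B, C) = (2*B)/((2*C)) = (2*B)*(1/(2*C)) = B/C)
n(X) = -2 + X/2
a = -279705/2 (a = -139804 + (-2 + (½)*(-93)) = -139804 + (-2 - 93/2) = -139804 - 97/2 = -279705/2 ≈ -1.3985e+5)
W(95, q) + a = 95/(-152) - 279705/2 = 95*(-1/152) - 279705/2 = -5/8 - 279705/2 = -1118825/8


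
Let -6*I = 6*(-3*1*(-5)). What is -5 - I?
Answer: 10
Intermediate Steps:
I = -15 (I = -(-3*1)*(-5) = -(-3)*(-5) = -15 ≈ -15.000)
-5 - I = -5 - 1*(-15) = -5 + 15 = 10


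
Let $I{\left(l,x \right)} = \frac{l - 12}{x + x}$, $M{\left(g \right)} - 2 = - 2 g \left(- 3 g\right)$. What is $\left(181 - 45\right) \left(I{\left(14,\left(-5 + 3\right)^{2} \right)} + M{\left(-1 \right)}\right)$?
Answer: $1122$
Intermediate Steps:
$M{\left(g \right)} = 2 + 6 g^{2}$ ($M{\left(g \right)} = 2 + - 2 g \left(- 3 g\right) = 2 + 6 g^{2}$)
$I{\left(l,x \right)} = \frac{-12 + l}{2 x}$
$\left(181 - 45\right) \left(I{\left(14,\left(-5 + 3\right)^{2} \right)} + M{\left(-1 \right)}\right) = \left(181 - 45\right) \left(\frac{-12 + 14}{2 \left(-5 + 3\right)^{2}} + \left(2 + 6 \left(-1\right)^{2}\right)\right) = 136 \left(\frac{1}{2} \frac{1}{\left(-2\right)^{2}} \cdot 2 + \left(2 + 6 \cdot 1\right)\right) = 136 \left(\frac{1}{2} \cdot \frac{1}{4} \cdot 2 + \left(2 + 6\right)\right) = 136 \left(\frac{1}{2} \cdot \frac{1}{4} \cdot 2 + 8\right) = 136 \left(\frac{1}{4} + 8\right) = 136 \cdot \frac{33}{4} = 1122$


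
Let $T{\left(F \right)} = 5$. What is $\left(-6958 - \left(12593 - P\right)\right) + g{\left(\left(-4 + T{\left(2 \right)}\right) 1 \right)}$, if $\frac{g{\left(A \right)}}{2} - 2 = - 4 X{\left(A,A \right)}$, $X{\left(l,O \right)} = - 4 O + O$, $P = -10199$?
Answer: $-29722$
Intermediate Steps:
$X{\left(l,O \right)} = - 3 O$
$g{\left(A \right)} = 4 + 24 A$ ($g{\left(A \right)} = 4 + 2 \left(- 4 \left(- 3 A\right)\right) = 4 + 2 \cdot 12 A = 4 + 24 A$)
$\left(-6958 - \left(12593 - P\right)\right) + g{\left(\left(-4 + T{\left(2 \right)}\right) 1 \right)} = \left(-6958 - \left(12593 - -10199\right)\right) + \left(4 + 24 \left(-4 + 5\right) 1\right) = \left(-6958 - \left(12593 + 10199\right)\right) + \left(4 + 24 \cdot 1 \cdot 1\right) = \left(-6958 - 22792\right) + \left(4 + 24 \cdot 1\right) = \left(-6958 - 22792\right) + \left(4 + 24\right) = -29750 + 28 = -29722$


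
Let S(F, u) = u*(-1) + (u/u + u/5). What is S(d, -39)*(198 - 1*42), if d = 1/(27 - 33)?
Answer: 25116/5 ≈ 5023.2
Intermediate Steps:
d = -⅙ (d = 1/(-6) = -⅙ ≈ -0.16667)
S(F, u) = 1 - 4*u/5 (S(F, u) = -u + (1 + u*(⅕)) = -u + (1 + u/5) = 1 - 4*u/5)
S(d, -39)*(198 - 1*42) = (1 - ⅘*(-39))*(198 - 1*42) = (1 + 156/5)*(198 - 42) = (161/5)*156 = 25116/5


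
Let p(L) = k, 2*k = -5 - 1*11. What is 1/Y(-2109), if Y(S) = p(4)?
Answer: -⅛ ≈ -0.12500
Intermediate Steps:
k = -8 (k = (-5 - 1*11)/2 = (-5 - 11)/2 = (½)*(-16) = -8)
p(L) = -8
Y(S) = -8
1/Y(-2109) = 1/(-8) = -⅛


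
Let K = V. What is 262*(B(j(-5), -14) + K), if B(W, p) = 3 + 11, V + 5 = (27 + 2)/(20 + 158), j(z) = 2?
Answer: 213661/89 ≈ 2400.7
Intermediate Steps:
V = -861/178 (V = -5 + (27 + 2)/(20 + 158) = -5 + 29/178 = -861/178 ≈ -4.8371)
K = -861/178 ≈ -4.8371
B(W, p) = 14
262*(B(j(-5), -14) + K) = 262*(14 - 861/178) = 262*(1631/178) = 213661/89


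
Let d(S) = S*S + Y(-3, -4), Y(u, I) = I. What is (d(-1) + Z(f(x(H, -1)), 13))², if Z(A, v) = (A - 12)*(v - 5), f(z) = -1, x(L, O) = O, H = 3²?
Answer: 11449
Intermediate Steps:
H = 9
Z(A, v) = (-12 + A)*(-5 + v)
d(S) = -4 + S² (d(S) = S*S - 4 = S² - 4 = -4 + S²)
(d(-1) + Z(f(x(H, -1)), 13))² = ((-4 + (-1)²) + (60 - 12*13 - 5*(-1) - 1*13))² = ((-4 + 1) + (60 - 156 + 5 - 13))² = (-3 - 104)² = (-107)² = 11449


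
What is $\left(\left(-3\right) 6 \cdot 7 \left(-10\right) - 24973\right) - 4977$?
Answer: $-28690$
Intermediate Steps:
$\left(\left(-3\right) 6 \cdot 7 \left(-10\right) - 24973\right) - 4977 = \left(\left(-18\right) 7 \left(-10\right) - 24973\right) - 4977 = \left(\left(-126\right) \left(-10\right) - 24973\right) - 4977 = \left(1260 - 24973\right) - 4977 = -23713 - 4977 = -28690$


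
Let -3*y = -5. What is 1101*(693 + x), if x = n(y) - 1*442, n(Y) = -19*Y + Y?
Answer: 243321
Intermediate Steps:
y = 5/3 (y = -1/3*(-5) = 5/3 ≈ 1.6667)
n(Y) = -18*Y
x = -472 (x = -18*5/3 - 1*442 = -30 - 442 = -472)
1101*(693 + x) = 1101*(693 - 472) = 1101*221 = 243321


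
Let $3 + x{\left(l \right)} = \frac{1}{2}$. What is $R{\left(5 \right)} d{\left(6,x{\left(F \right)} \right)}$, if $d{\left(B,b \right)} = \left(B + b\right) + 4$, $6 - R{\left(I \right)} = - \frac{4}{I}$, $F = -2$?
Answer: $51$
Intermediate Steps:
$R{\left(I \right)} = 6 + \frac{4}{I}$ ($R{\left(I \right)} = 6 - - \frac{4}{I} = 6 + \frac{4}{I}$)
$x{\left(l \right)} = - \frac{5}{2}$ ($x{\left(l \right)} = -3 + \frac{1}{2} = - \frac{5}{2}$)
$d{\left(B,b \right)} = 4 + B + b$
$R{\left(5 \right)} d{\left(6,x{\left(F \right)} \right)} = \left(6 + \frac{4}{5}\right) \left(4 + 6 - \frac{5}{2}\right) = \left(6 + 4 \cdot \frac{1}{5}\right) \frac{15}{2} = \left(6 + \frac{4}{5}\right) \frac{15}{2} = \frac{34}{5} \cdot \frac{15}{2} = 51$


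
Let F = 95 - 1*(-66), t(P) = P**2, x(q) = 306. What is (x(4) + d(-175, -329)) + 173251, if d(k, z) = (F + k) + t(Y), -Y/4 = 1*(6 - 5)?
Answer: 173559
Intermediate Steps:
Y = -4 (Y = -4*(6 - 5) = -4 ≈ -4.0000)
F = 161 (F = 95 + 66 = 161)
d(k, z) = 177 + k (d(k, z) = (161 + k) + (-4)**2 = (161 + k) + 16 = 177 + k)
(x(4) + d(-175, -329)) + 173251 = (306 + (177 - 175)) + 173251 = (306 + 2) + 173251 = 308 + 173251 = 173559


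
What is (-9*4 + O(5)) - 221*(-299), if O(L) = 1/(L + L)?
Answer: 660431/10 ≈ 66043.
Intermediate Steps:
O(L) = 1/(2*L)
(-9*4 + O(5)) - 221*(-299) = (-9*4 + (1/2)/5) - 221*(-299) = (-36 + (1/2)*(1/5)) + 66079 = (-36 + 1/10) + 66079 = -359/10 + 66079 = 660431/10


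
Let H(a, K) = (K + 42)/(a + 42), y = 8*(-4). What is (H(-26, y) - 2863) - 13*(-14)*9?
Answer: -9795/8 ≈ -1224.4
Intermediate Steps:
y = -32
H(a, K) = (42 + K)/(42 + a)
(H(-26, y) - 2863) - 13*(-14)*9 = ((42 - 32)/(42 - 26) - 2863) - 13*(-14)*9 = (10/16 - 2863) + 182*9 = ((1/16)*10 - 2863) + 1638 = (5/8 - 2863) + 1638 = -22899/8 + 1638 = -9795/8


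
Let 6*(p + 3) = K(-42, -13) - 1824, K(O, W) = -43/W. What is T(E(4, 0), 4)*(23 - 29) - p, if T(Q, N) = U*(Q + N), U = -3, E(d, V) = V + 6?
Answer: 37943/78 ≈ 486.45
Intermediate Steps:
E(d, V) = 6 + V
T(Q, N) = -3*N - 3*Q (T(Q, N) = -3*(Q + N) = -3*(N + Q) = -3*N - 3*Q)
p = -23903/78 (p = -3 + (-43/(-13) - 1824)/6 = -3 + (-43*(-1/13) - 1824)/6 = -3 + (43/13 - 1824)/6 = -3 + (⅙)*(-23669/13) = -3 - 23669/78 = -23903/78 ≈ -306.45)
T(E(4, 0), 4)*(23 - 29) - p = (-3*4 - 3*(6 + 0))*(23 - 29) - 1*(-23903/78) = (-12 - 3*6)*(-6) + 23903/78 = (-12 - 18)*(-6) + 23903/78 = -30*(-6) + 23903/78 = 180 + 23903/78 = 37943/78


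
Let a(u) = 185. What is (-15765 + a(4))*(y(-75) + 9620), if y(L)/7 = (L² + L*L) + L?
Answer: -1368625100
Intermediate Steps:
y(L) = 7*L + 14*L² (y(L) = 7*((L² + L*L) + L) = 7*((L² + L²) + L) = 7*(2*L² + L) = 7*(L + 2*L²) = 7*L + 14*L²)
(-15765 + a(4))*(y(-75) + 9620) = (-15765 + 185)*(7*(-75)*(1 + 2*(-75)) + 9620) = -15580*(7*(-75)*(1 - 150) + 9620) = -15580*(7*(-75)*(-149) + 9620) = -15580*(78225 + 9620) = -15580*87845 = -1368625100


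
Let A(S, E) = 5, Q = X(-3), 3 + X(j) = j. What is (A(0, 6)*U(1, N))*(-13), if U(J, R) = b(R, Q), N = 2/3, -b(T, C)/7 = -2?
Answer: -910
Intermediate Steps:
X(j) = -3 + j
Q = -6 (Q = -3 - 3 = -6)
b(T, C) = 14 (b(T, C) = -7*(-2) = 14)
N = ⅔ (N = 2*(⅓) = ⅔ ≈ 0.66667)
U(J, R) = 14
(A(0, 6)*U(1, N))*(-13) = (5*14)*(-13) = 70*(-13) = -910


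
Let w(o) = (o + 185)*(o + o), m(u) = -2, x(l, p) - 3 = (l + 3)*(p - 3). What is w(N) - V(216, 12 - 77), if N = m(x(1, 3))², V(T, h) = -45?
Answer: 1557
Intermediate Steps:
x(l, p) = 3 + (-3 + p)*(3 + l) (x(l, p) = 3 + (l + 3)*(p - 3) = 3 + (3 + l)*(-3 + p) = 3 + (-3 + p)*(3 + l))
N = 4 (N = (-2)² = 4)
w(o) = 2*o*(185 + o) (w(o) = (185 + o)*(2*o) = 2*o*(185 + o))
w(N) - V(216, 12 - 77) = 2*4*(185 + 4) - 1*(-45) = 2*4*189 + 45 = 1512 + 45 = 1557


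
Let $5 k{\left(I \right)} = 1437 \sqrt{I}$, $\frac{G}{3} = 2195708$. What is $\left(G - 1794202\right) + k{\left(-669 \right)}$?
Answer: $4792922 + \frac{1437 i \sqrt{669}}{5} \approx 4.7929 \cdot 10^{6} + 7433.6 i$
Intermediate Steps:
$G = 6587124$ ($G = 3 \cdot 2195708 = 6587124$)
$k{\left(I \right)} = \frac{1437 \sqrt{I}}{5}$
$\left(G - 1794202\right) + k{\left(-669 \right)} = \left(6587124 - 1794202\right) + \frac{1437 \sqrt{-669}}{5} = 4792922 + \frac{1437 i \sqrt{669}}{5}$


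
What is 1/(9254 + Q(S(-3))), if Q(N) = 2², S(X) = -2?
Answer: 1/9258 ≈ 0.00010801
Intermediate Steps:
Q(N) = 4
1/(9254 + Q(S(-3))) = 1/(9254 + 4) = 1/9258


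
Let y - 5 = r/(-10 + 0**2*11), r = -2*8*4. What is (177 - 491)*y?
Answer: -17898/5 ≈ -3579.6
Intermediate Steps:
r = -64 (r = -16*4 = -64)
y = 57/5 (y = 5 - 64/(-10 + 0**2*11) = 5 - 64/(-10 + 0*11) = 5 - 64/(-10 + 0) = 5 - 64/(-10) = 5 - 64*(-1/10) = 5 + 32/5 = 57/5 ≈ 11.400)
(177 - 491)*y = (177 - 491)*(57/5) = -314*57/5 = -17898/5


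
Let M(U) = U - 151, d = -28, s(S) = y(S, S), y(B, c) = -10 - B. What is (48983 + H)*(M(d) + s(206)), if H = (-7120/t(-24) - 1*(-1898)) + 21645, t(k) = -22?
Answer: -316531670/11 ≈ -2.8776e+7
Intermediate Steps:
s(S) = -10 - S
M(U) = -151 + U
H = 262533/11 (H = (-7120/(-22) - 1*(-1898)) + 21645 = (-7120*(-1/22) + 1898) + 21645 = (3560/11 + 1898) + 21645 = 24438/11 + 21645 = 262533/11 ≈ 23867.)
(48983 + H)*(M(d) + s(206)) = (48983 + 262533/11)*((-151 - 28) + (-10 - 1*206)) = 801346*(-179 + (-10 - 206))/11 = 801346*(-179 - 216)/11 = (801346/11)*(-395) = -316531670/11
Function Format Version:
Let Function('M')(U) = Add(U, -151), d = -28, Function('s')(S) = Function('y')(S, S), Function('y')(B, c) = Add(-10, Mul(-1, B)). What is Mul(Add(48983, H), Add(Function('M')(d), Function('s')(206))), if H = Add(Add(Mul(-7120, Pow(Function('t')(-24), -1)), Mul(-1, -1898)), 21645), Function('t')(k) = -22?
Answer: Rational(-316531670, 11) ≈ -2.8776e+7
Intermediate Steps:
Function('s')(S) = Add(-10, Mul(-1, S))
Function('M')(U) = Add(-151, U)
H = Rational(262533, 11) (H = Add(Add(Mul(-7120, Pow(-22, -1)), Mul(-1, -1898)), 21645) = Add(Add(Mul(-7120, Rational(-1, 22)), 1898), 21645) = Add(Add(Rational(3560, 11), 1898), 21645) = Add(Rational(24438, 11), 21645) = Rational(262533, 11) ≈ 23867.)
Mul(Add(48983, H), Add(Function('M')(d), Function('s')(206))) = Mul(Add(48983, Rational(262533, 11)), Add(Add(-151, -28), Add(-10, Mul(-1, 206)))) = Mul(Rational(801346, 11), Add(-179, Add(-10, -206))) = Mul(Rational(801346, 11), Add(-179, -216)) = Mul(Rational(801346, 11), -395) = Rational(-316531670, 11)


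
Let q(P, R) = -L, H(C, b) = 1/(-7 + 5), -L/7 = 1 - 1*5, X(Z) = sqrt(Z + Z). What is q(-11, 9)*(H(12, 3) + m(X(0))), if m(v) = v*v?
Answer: 14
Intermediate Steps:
X(Z) = sqrt(2)*sqrt(Z) (X(Z) = sqrt(2*Z) = sqrt(2)*sqrt(Z))
m(v) = v**2
L = 28 (L = -7*(1 - 1*5) = -7*(1 - 5) = -7*(-4) = 28)
H(C, b) = -1/2 (H(C, b) = 1/(-2) = -1/2)
q(P, R) = -28 (q(P, R) = -1*28 = -28)
q(-11, 9)*(H(12, 3) + m(X(0))) = -28*(-1/2 + (sqrt(2)*sqrt(0))**2) = -28*(-1/2 + (sqrt(2)*0)**2) = -28*(-1/2 + 0**2) = -28*(-1/2 + 0) = -28*(-1/2) = 14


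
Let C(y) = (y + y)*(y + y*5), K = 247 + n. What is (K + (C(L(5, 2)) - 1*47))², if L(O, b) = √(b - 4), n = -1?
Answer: 30625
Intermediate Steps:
L(O, b) = √(-4 + b)
K = 246 (K = 247 - 1 = 246)
C(y) = 12*y² (C(y) = (2*y)*(y + 5*y) = (2*y)*(6*y) = 12*y²)
(K + (C(L(5, 2)) - 1*47))² = (246 + (12*(√(-4 + 2))² - 1*47))² = (246 + (12*(√(-2))² - 47))² = (246 + (12*(I*√2)² - 47))² = (246 + (12*(-2) - 47))² = (246 + (-24 - 47))² = (246 - 71)² = 175² = 30625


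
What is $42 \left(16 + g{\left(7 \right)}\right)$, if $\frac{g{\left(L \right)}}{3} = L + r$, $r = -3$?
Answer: $1176$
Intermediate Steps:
$g{\left(L \right)} = -9 + 3 L$ ($g{\left(L \right)} = 3 \left(L - 3\right) = 3 \left(-3 + L\right) = -9 + 3 L$)
$42 \left(16 + g{\left(7 \right)}\right) = 42 \left(16 + \left(-9 + 3 \cdot 7\right)\right) = 42 \left(16 + \left(-9 + 21\right)\right) = 42 \left(16 + 12\right) = 42 \cdot 28 = 1176$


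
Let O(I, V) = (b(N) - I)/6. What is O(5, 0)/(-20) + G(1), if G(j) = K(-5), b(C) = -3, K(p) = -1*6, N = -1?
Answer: -89/15 ≈ -5.9333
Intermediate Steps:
K(p) = -6
G(j) = -6
O(I, V) = -1/2 - I/6 (O(I, V) = (-3 - I)/6 = (-3 - I)*(1/6) = -1/2 - I/6)
O(5, 0)/(-20) + G(1) = (-1/2 - 1/6*5)/(-20) - 6 = (-1/2 - 5/6)*(-1/20) - 6 = -4/3*(-1/20) - 6 = 1/15 - 6 = -89/15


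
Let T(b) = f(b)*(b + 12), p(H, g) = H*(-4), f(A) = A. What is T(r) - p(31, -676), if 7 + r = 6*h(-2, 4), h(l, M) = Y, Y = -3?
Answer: 449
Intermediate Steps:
p(H, g) = -4*H
h(l, M) = -3
r = -25 (r = -7 + 6*(-3) = -7 - 18 = -25)
T(b) = b*(12 + b) (T(b) = b*(b + 12) = b*(12 + b))
T(r) - p(31, -676) = -25*(12 - 25) - (-4)*31 = -25*(-13) - 1*(-124) = 325 + 124 = 449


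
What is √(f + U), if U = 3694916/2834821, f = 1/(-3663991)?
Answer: √140617352341922756917495285/10386758630611 ≈ 1.1417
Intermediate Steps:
f = -1/3663991 ≈ -2.7293e-7
U = 3694916/2834821 (U = 3694916*(1/2834821) = 3694916/2834821 ≈ 1.3034)
√(f + U) = √(-1/3663991 + 3694916/2834821) = √(13538136134935/10386758630611) = √140617352341922756917495285/10386758630611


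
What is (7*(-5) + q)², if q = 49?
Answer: 196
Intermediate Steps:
(7*(-5) + q)² = (7*(-5) + 49)² = (-35 + 49)² = 14² = 196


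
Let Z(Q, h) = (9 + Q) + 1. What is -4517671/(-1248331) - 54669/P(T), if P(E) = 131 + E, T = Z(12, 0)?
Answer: -22517934592/63664881 ≈ -353.69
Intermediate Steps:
Z(Q, h) = 10 + Q
T = 22 (T = 10 + 12 = 22)
-4517671/(-1248331) - 54669/P(T) = -4517671/(-1248331) - 54669/(131 + 22) = -4517671*(-1/1248331) - 54669/153 = 4517671/1248331 - 54669*1/153 = 4517671/1248331 - 18223/51 = -22517934592/63664881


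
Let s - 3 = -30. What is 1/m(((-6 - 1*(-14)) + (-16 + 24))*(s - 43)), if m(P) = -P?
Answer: 1/1120 ≈ 0.00089286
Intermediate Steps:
s = -27 (s = 3 - 30 = -27)
1/m(((-6 - 1*(-14)) + (-16 + 24))*(s - 43)) = 1/(-((-6 - 1*(-14)) + (-16 + 24))*(-27 - 43)) = 1/(-((-6 + 14) + 8)*(-70)) = 1/(-(8 + 8)*(-70)) = 1/(-16*(-70)) = 1/(-1*(-1120)) = 1/1120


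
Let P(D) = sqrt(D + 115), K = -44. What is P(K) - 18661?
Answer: -18661 + sqrt(71) ≈ -18653.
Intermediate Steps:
P(D) = sqrt(115 + D)
P(K) - 18661 = sqrt(115 - 44) - 18661 = sqrt(71) - 18661 = -18661 + sqrt(71)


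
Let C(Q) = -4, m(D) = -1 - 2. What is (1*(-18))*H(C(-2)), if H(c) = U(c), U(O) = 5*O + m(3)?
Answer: 414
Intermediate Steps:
m(D) = -3
U(O) = -3 + 5*O (U(O) = 5*O - 3 = -3 + 5*O)
H(c) = -3 + 5*c
(1*(-18))*H(C(-2)) = (1*(-18))*(-3 + 5*(-4)) = -18*(-3 - 20) = -18*(-23) = 414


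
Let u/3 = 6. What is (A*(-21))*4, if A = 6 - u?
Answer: 1008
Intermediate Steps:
u = 18 (u = 3*6 = 18)
A = -12 (A = 6 - 1*18 = 6 - 18 = -12)
(A*(-21))*4 = -12*(-21)*4 = 252*4 = 1008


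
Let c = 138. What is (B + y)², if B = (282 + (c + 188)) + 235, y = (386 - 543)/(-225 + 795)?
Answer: 230739004609/324900 ≈ 7.1019e+5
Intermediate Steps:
y = -157/570 ≈ -0.27544
B = 843 (B = (282 + (138 + 188)) + 235 = (282 + 326) + 235 = 608 + 235 = 843)
(B + y)² = (843 - 157/570)² = (480353/570)² = 230739004609/324900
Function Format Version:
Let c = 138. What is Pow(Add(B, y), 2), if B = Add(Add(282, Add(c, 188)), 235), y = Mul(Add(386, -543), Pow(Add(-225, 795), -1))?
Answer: Rational(230739004609, 324900) ≈ 7.1019e+5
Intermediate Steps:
y = Rational(-157, 570) (y = Mul(-157, Pow(570, -1)) = Mul(-157, Rational(1, 570)) = Rational(-157, 570) ≈ -0.27544)
B = 843 (B = Add(Add(282, Add(138, 188)), 235) = Add(Add(282, 326), 235) = Add(608, 235) = 843)
Pow(Add(B, y), 2) = Pow(Add(843, Rational(-157, 570)), 2) = Pow(Rational(480353, 570), 2) = Rational(230739004609, 324900)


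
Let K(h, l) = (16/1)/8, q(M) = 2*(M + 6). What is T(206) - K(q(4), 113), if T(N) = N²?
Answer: 42434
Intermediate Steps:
q(M) = 12 + 2*M (q(M) = 2*(6 + M) = 12 + 2*M)
K(h, l) = 2 (K(h, l) = (16*1)*(⅛) = 16*(⅛) = 2)
T(206) - K(q(4), 113) = 206² - 1*2 = 42436 - 2 = 42434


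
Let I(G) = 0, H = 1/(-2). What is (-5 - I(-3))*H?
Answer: 5/2 ≈ 2.5000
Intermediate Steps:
H = -1/2 ≈ -0.50000
(-5 - I(-3))*H = (-5 - 1*0)*(-1/2) = (-5 + 0)*(-1/2) = -5*(-1/2) = 5/2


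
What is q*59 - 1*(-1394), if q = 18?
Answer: 2456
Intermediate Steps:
q*59 - 1*(-1394) = 18*59 - 1*(-1394) = 1062 + 1394 = 2456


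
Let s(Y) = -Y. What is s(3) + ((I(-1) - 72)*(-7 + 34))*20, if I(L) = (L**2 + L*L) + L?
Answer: -38343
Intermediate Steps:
I(L) = L + 2*L**2 (I(L) = (L**2 + L**2) + L = 2*L**2 + L = L + 2*L**2)
s(3) + ((I(-1) - 72)*(-7 + 34))*20 = -1*3 + ((-(1 + 2*(-1)) - 72)*(-7 + 34))*20 = -3 + ((-(1 - 2) - 72)*27)*20 = -3 + ((-1*(-1) - 72)*27)*20 = -3 + ((1 - 72)*27)*20 = -3 - 71*27*20 = -3 - 1917*20 = -3 - 38340 = -38343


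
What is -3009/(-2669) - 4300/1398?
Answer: -213827/109743 ≈ -1.9484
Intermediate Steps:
-3009/(-2669) - 4300/1398 = -3009*(-1/2669) - 4300*1/1398 = 177/157 - 2150/699 = -213827/109743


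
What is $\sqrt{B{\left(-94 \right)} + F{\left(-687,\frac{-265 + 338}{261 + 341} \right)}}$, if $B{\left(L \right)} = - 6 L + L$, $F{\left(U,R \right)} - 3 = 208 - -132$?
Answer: $\sqrt{813} \approx 28.513$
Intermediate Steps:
$F{\left(U,R \right)} = 343$ ($F{\left(U,R \right)} = 3 + \left(208 - -132\right) = 3 + \left(208 + 132\right) = 3 + 340 = 343$)
$B{\left(L \right)} = - 5 L$
$\sqrt{B{\left(-94 \right)} + F{\left(-687,\frac{-265 + 338}{261 + 341} \right)}} = \sqrt{\left(-5\right) \left(-94\right) + 343} = \sqrt{470 + 343} = \sqrt{813}$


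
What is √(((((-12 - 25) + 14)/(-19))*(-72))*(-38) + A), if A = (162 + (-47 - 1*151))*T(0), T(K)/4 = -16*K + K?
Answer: 12*√23 ≈ 57.550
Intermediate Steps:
T(K) = -60*K (T(K) = 4*(-16*K + K) = 4*(-15*K) = -60*K)
A = 0 (A = (162 + (-47 - 1*151))*(-60*0) = (162 + (-47 - 151))*0 = (162 - 198)*0 = -36*0 = 0)
√(((((-12 - 25) + 14)/(-19))*(-72))*(-38) + A) = √(((((-12 - 25) + 14)/(-19))*(-72))*(-38) + 0) = √((((-37 + 14)*(-1/19))*(-72))*(-38) + 0) = √((-23*(-1/19)*(-72))*(-38) + 0) = √(((23/19)*(-72))*(-38) + 0) = √(-1656/19*(-38) + 0) = √(3312 + 0) = √3312 = 12*√23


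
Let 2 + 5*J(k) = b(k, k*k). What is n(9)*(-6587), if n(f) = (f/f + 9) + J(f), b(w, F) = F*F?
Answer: -43533483/5 ≈ -8.7067e+6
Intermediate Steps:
b(w, F) = F²
J(k) = -⅖ + k⁴/5 (J(k) = -⅖ + (k*k)²/5 = -⅖ + (k²)²/5 = -⅖ + k⁴/5)
n(f) = 48/5 + f⁴/5 (n(f) = (f/f + 9) + (-⅖ + f⁴/5) = (1 + 9) + (-⅖ + f⁴/5) = 10 + (-⅖ + f⁴/5) = 48/5 + f⁴/5)
n(9)*(-6587) = (48/5 + (⅕)*9⁴)*(-6587) = (48/5 + (⅕)*6561)*(-6587) = (48/5 + 6561/5)*(-6587) = (6609/5)*(-6587) = -43533483/5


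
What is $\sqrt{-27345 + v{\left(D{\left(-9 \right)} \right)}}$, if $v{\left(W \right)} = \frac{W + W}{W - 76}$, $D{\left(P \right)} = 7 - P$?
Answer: $\frac{i \sqrt{6152745}}{15} \approx 165.36 i$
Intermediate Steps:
$v{\left(W \right)} = \frac{2 W}{-76 + W}$
$\sqrt{-27345 + v{\left(D{\left(-9 \right)} \right)}} = \sqrt{-27345 + \frac{2 \left(7 - -9\right)}{-76 + \left(7 - -9\right)}} = \sqrt{-27345 + \frac{2 \left(7 + 9\right)}{-76 + \left(7 + 9\right)}} = \sqrt{-27345 + 2 \cdot 16 \frac{1}{-76 + 16}} = \sqrt{-27345 + 2 \cdot 16 \frac{1}{-60}} = \sqrt{-27345 + 2 \cdot 16 \left(- \frac{1}{60}\right)} = \sqrt{-27345 - \frac{8}{15}} = \sqrt{- \frac{410183}{15}} = \frac{i \sqrt{6152745}}{15}$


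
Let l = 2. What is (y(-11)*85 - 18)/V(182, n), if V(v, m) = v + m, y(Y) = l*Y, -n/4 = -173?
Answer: -944/437 ≈ -2.1602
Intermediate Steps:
n = 692 (n = -4*(-173) = 692)
y(Y) = 2*Y
V(v, m) = m + v
(y(-11)*85 - 18)/V(182, n) = ((2*(-11))*85 - 18)/(692 + 182) = (-22*85 - 18)/874 = (-1870 - 18)*(1/874) = -1888*1/874 = -944/437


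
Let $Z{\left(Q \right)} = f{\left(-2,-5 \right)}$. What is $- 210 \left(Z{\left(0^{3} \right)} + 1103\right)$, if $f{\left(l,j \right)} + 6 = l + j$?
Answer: $-228900$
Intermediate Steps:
$f{\left(l,j \right)} = -6 + j + l$ ($f{\left(l,j \right)} = -6 + \left(l + j\right) = -6 + \left(j + l\right) = -6 + j + l$)
$Z{\left(Q \right)} = -13$ ($Z{\left(Q \right)} = -6 - 5 - 2 = -13$)
$- 210 \left(Z{\left(0^{3} \right)} + 1103\right) = - 210 \left(-13 + 1103\right) = \left(-210\right) 1090 = -228900$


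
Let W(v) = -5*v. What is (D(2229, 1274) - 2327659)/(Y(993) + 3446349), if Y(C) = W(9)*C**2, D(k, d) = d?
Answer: 2326385/40925856 ≈ 0.056844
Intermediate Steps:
Y(C) = -45*C**2 (Y(C) = (-5*9)*C**2 = -45*C**2)
(D(2229, 1274) - 2327659)/(Y(993) + 3446349) = (1274 - 2327659)/(-45*993**2 + 3446349) = -2326385/(-45*986049 + 3446349) = -2326385/(-44372205 + 3446349) = -2326385/(-40925856) = -2326385*(-1/40925856) = 2326385/40925856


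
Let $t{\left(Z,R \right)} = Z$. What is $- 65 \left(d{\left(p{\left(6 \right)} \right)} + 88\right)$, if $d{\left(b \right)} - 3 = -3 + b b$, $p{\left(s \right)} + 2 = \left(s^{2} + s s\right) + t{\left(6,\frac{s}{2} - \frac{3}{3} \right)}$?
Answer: $-381160$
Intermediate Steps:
$p{\left(s \right)} = 4 + 2 s^{2}$ ($p{\left(s \right)} = -2 + \left(\left(s^{2} + s s\right) + 6\right) = -2 + \left(\left(s^{2} + s^{2}\right) + 6\right) = -2 + \left(2 s^{2} + 6\right) = -2 + \left(6 + 2 s^{2}\right) = 4 + 2 s^{2}$)
$d{\left(b \right)} = b^{2}$ ($d{\left(b \right)} = 3 + \left(-3 + b b\right) = 3 + \left(-3 + b^{2}\right) = b^{2}$)
$- 65 \left(d{\left(p{\left(6 \right)} \right)} + 88\right) = - 65 \left(\left(4 + 2 \cdot 6^{2}\right)^{2} + 88\right) = - 65 \left(\left(4 + 2 \cdot 36\right)^{2} + 88\right) = - 65 \left(\left(4 + 72\right)^{2} + 88\right) = - 65 \left(76^{2} + 88\right) = - 65 \left(5776 + 88\right) = \left(-65\right) 5864 = -381160$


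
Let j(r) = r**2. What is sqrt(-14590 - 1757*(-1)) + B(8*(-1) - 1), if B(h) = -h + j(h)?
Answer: 90 + I*sqrt(12833) ≈ 90.0 + 113.28*I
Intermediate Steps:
B(h) = h**2 - h (B(h) = -h + h**2 = h**2 - h)
sqrt(-14590 - 1757*(-1)) + B(8*(-1) - 1) = sqrt(-14590 - 1757*(-1)) + (8*(-1) - 1)*(-1 + (8*(-1) - 1)) = sqrt(-14590 + 1757) + (-8 - 1)*(-1 + (-8 - 1)) = sqrt(-12833) - 9*(-1 - 9) = I*sqrt(12833) - 9*(-10) = I*sqrt(12833) + 90 = 90 + I*sqrt(12833)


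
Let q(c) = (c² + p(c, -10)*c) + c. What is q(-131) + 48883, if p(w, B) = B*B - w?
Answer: 35652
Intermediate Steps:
p(w, B) = B² - w
q(c) = c + c² + c*(100 - c) (q(c) = (c² + ((-10)² - c)*c) + c = (c² + (100 - c)*c) + c = (c² + c*(100 - c)) + c = c + c² + c*(100 - c))
q(-131) + 48883 = 101*(-131) + 48883 = -13231 + 48883 = 35652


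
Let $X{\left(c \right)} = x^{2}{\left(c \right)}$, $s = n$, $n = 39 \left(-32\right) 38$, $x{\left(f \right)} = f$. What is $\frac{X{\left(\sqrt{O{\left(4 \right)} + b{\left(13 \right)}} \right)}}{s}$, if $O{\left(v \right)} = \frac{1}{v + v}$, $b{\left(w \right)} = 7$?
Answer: $- \frac{1}{6656} \approx -0.00015024$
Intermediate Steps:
$O{\left(v \right)} = \frac{1}{2 v}$
$n = -47424$ ($n = \left(-1248\right) 38 = -47424$)
$s = -47424$
$X{\left(c \right)} = c^{2}$
$\frac{X{\left(\sqrt{O{\left(4 \right)} + b{\left(13 \right)}} \right)}}{s} = \frac{\left(\sqrt{\frac{1}{2 \cdot 4} + 7}\right)^{2}}{-47424} = \left(\sqrt{\frac{1}{2} \cdot \frac{1}{4} + 7}\right)^{2} \left(- \frac{1}{47424}\right) = \left(\sqrt{\frac{1}{8} + 7}\right)^{2} \left(- \frac{1}{47424}\right) = \left(\sqrt{\frac{57}{8}}\right)^{2} \left(- \frac{1}{47424}\right) = \left(\frac{\sqrt{114}}{4}\right)^{2} \left(- \frac{1}{47424}\right) = \frac{57}{8} \left(- \frac{1}{47424}\right) = - \frac{1}{6656}$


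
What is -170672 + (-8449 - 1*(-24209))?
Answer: -154912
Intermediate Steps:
-170672 + (-8449 - 1*(-24209)) = -170672 + (-8449 + 24209) = -170672 + 15760 = -154912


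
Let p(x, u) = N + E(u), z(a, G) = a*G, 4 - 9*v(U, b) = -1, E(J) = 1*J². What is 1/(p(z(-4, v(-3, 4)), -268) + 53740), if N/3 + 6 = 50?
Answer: 1/125696 ≈ 7.9557e-6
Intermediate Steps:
N = 132 (N = -18 + 3*50 = -18 + 150 = 132)
E(J) = J²
v(U, b) = 5/9 (v(U, b) = 4/9 - ⅑*(-1) = 4/9 + ⅑ = 5/9)
z(a, G) = G*a
p(x, u) = 132 + u²
1/(p(z(-4, v(-3, 4)), -268) + 53740) = 1/((132 + (-268)²) + 53740) = 1/((132 + 71824) + 53740) = 1/(71956 + 53740) = 1/125696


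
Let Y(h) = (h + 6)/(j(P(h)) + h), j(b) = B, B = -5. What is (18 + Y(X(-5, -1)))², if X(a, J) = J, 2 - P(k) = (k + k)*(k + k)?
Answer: 10609/36 ≈ 294.69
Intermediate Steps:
P(k) = 2 - 4*k² (P(k) = 2 - (k + k)*(k + k) = 2 - 2*k*2*k = 2 - 4*k²)
j(b) = -5
Y(h) = (6 + h)/(-5 + h) (Y(h) = (h + 6)/(-5 + h) = (6 + h)/(-5 + h))
(18 + Y(X(-5, -1)))² = (18 + (6 - 1)/(-5 - 1))² = (18 + 5/(-6))² = (18 - ⅙*5)² = (18 - ⅚)² = (103/6)² = 10609/36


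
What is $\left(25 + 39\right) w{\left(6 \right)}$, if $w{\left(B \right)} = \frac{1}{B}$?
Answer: $\frac{32}{3} \approx 10.667$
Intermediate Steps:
$\left(25 + 39\right) w{\left(6 \right)} = \frac{25 + 39}{6} = 64 \cdot \frac{1}{6} = \frac{32}{3}$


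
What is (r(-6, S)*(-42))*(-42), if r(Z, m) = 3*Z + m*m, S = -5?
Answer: 12348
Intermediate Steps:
r(Z, m) = m² + 3*Z (r(Z, m) = 3*Z + m² = m² + 3*Z)
(r(-6, S)*(-42))*(-42) = (((-5)² + 3*(-6))*(-42))*(-42) = ((25 - 18)*(-42))*(-42) = (7*(-42))*(-42) = -294*(-42) = 12348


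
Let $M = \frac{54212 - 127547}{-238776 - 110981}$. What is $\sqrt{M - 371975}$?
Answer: $\frac{2 i \sqrt{11375915216955545}}{349757} \approx 609.9 i$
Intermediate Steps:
$M = \frac{73335}{349757}$ ($M = - \frac{73335}{-349757} = \left(-73335\right) \left(- \frac{1}{349757}\right) = \frac{73335}{349757} \approx 0.20967$)
$\sqrt{M - 371975} = \sqrt{\frac{73335}{349757} - 371975} = \sqrt{- \frac{130100786740}{349757}} = \frac{2 i \sqrt{11375915216955545}}{349757}$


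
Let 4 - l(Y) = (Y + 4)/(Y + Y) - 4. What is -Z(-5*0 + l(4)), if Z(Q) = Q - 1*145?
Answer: 138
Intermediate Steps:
l(Y) = 8 - (4 + Y)/(2*Y) (l(Y) = 4 - ((Y + 4)/(Y + Y) - 4) = 4 - ((4 + Y)/((2*Y)) - 4) = 4 - ((4 + Y)*(1/(2*Y)) - 4) = 4 - ((4 + Y)/(2*Y) - 4) = 4 - (-4 + (4 + Y)/(2*Y)) = 4 + (4 - (4 + Y)/(2*Y)) = 8 - (4 + Y)/(2*Y))
Z(Q) = -145 + Q (Z(Q) = Q - 145 = -145 + Q)
-Z(-5*0 + l(4)) = -(-145 + (-5*0 + (15/2 - 2/4))) = -(-145 + (0 + (15/2 - 2*¼))) = -(-145 + (0 + (15/2 - ½))) = -(-145 + (0 + 7)) = -(-145 + 7) = -1*(-138) = 138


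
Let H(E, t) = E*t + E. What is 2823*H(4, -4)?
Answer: -33876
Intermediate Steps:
H(E, t) = E + E*t
2823*H(4, -4) = 2823*(4*(1 - 4)) = 2823*(4*(-3)) = 2823*(-12) = -33876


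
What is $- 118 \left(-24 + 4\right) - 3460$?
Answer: $-1100$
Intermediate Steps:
$- 118 \left(-24 + 4\right) - 3460 = \left(-118\right) \left(-20\right) - 3460 = 2360 - 3460 = -1100$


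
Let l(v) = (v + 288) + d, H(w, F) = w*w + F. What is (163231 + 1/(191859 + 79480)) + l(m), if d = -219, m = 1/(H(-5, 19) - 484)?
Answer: 19496249557101/119389160 ≈ 1.6330e+5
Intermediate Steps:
H(w, F) = F + w² (H(w, F) = w² + F = F + w²)
m = -1/440 (m = 1/((19 + (-5)²) - 484) = 1/((19 + 25) - 484) = 1/(44 - 484) = 1/(-440) = -1/440 ≈ -0.0022727)
l(v) = 69 + v (l(v) = (v + 288) - 219 = (288 + v) - 219 = 69 + v)
(163231 + 1/(191859 + 79480)) + l(m) = (163231 + 1/(191859 + 79480)) + (69 - 1/440) = (163231 + 1/271339) + 30359/440 = 44290936310/271339 + 30359/440 = 19496249557101/119389160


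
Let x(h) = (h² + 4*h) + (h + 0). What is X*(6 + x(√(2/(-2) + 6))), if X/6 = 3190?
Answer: 210540 + 95700*√5 ≈ 4.2453e+5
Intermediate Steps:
X = 19140 (X = 6*3190 = 19140)
x(h) = h² + 5*h (x(h) = (h² + 4*h) + h = h² + 5*h)
X*(6 + x(√(2/(-2) + 6))) = 19140*(6 + √(2/(-2) + 6)*(5 + √(2/(-2) + 6))) = 19140*(6 + √(2*(-½) + 6)*(5 + √(2*(-½) + 6))) = 19140*(6 + √(-1 + 6)*(5 + √(-1 + 6))) = 19140*(6 + √5*(5 + √5)) = 114840 + 19140*√5*(5 + √5)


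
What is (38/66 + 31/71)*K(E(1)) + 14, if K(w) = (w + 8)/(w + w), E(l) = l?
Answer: 14492/781 ≈ 18.556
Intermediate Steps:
K(w) = (8 + w)/(2*w) (K(w) = (8 + w)/((2*w)) = (8 + w)*(1/(2*w)) = (8 + w)/(2*w))
(38/66 + 31/71)*K(E(1)) + 14 = (38/66 + 31/71)*((1/2)*(8 + 1)/1) + 14 = (38*(1/66) + 31*(1/71))*((1/2)*1*9) + 14 = (19/33 + 31/71)*(9/2) + 14 = (2372/2343)*(9/2) + 14 = 3558/781 + 14 = 14492/781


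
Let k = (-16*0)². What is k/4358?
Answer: 0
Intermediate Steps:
k = 0 (k = 0² = 0)
k/4358 = 0/4358 = 0*(1/4358) = 0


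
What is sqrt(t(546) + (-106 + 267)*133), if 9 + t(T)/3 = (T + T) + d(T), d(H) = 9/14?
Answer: sqrt(4834130)/14 ≈ 157.05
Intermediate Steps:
d(H) = 9/14 (d(H) = 9*(1/14) = 9/14)
t(T) = -351/14 + 6*T (t(T) = -27 + 3*((T + T) + 9/14) = -27 + 3*(2*T + 9/14) = -27 + 3*(9/14 + 2*T) = -27 + (27/14 + 6*T) = -351/14 + 6*T)
sqrt(t(546) + (-106 + 267)*133) = sqrt((-351/14 + 6*546) + (-106 + 267)*133) = sqrt((-351/14 + 3276) + 161*133) = sqrt(45513/14 + 21413) = sqrt(345295/14) = sqrt(4834130)/14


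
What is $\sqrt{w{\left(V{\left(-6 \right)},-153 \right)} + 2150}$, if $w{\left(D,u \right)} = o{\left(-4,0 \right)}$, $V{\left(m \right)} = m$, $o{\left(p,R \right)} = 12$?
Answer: $\sqrt{2162} \approx 46.497$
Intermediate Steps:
$w{\left(D,u \right)} = 12$
$\sqrt{w{\left(V{\left(-6 \right)},-153 \right)} + 2150} = \sqrt{12 + 2150} = \sqrt{2162}$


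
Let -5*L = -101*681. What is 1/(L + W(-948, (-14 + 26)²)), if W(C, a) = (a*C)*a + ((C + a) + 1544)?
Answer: -5/98216159 ≈ -5.0908e-8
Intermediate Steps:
W(C, a) = 1544 + C + a + C*a² (W(C, a) = (C*a)*a + (1544 + C + a) = C*a² + (1544 + C + a) = 1544 + C + a + C*a²)
L = 68781/5 (L = -(-101)*681/5 = -⅕*(-68781) = 68781/5 ≈ 13756.)
1/(L + W(-948, (-14 + 26)²)) = 1/(68781/5 + (1544 - 948 + (-14 + 26)² - 948*(-14 + 26)⁴)) = 1/(68781/5 + (1544 - 948 + 12² - 948*(12²)²)) = 1/(68781/5 + (1544 - 948 + 144 - 948*144²)) = 1/(68781/5 + (1544 - 948 + 144 - 948*20736)) = 1/(68781/5 + (1544 - 948 + 144 - 19657728)) = 1/(68781/5 - 19656988) = 1/(-98216159/5) = -5/98216159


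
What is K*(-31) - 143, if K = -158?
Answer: 4755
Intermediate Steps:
K*(-31) - 143 = -158*(-31) - 143 = 4898 - 143 = 4755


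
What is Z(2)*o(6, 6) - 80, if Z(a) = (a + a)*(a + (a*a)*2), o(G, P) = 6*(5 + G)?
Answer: 2560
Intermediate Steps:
o(G, P) = 30 + 6*G
Z(a) = 2*a*(a + 2*a**2) (Z(a) = (2*a)*(a + a**2*2) = (2*a)*(a + 2*a**2) = 2*a*(a + 2*a**2))
Z(2)*o(6, 6) - 80 = (2**2*(2 + 4*2))*(30 + 6*6) - 80 = (4*(2 + 8))*(30 + 36) - 80 = (4*10)*66 - 80 = 40*66 - 80 = 2640 - 80 = 2560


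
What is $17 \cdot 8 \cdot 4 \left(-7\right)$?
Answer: $-3808$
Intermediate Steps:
$17 \cdot 8 \cdot 4 \left(-7\right) = 17 \cdot 32 \left(-7\right) = 544 \left(-7\right) = -3808$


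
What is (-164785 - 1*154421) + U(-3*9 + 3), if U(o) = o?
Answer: -319230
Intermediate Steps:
(-164785 - 1*154421) + U(-3*9 + 3) = (-164785 - 1*154421) + (-3*9 + 3) = (-164785 - 154421) + (-27 + 3) = -319206 - 24 = -319230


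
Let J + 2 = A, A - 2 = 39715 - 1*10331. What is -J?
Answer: -29384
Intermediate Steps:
A = 29386 (A = 2 + (39715 - 1*10331) = 2 + (39715 - 10331) = 2 + 29384 = 29386)
J = 29384 (J = -2 + 29386 = 29384)
-J = -1*29384 = -29384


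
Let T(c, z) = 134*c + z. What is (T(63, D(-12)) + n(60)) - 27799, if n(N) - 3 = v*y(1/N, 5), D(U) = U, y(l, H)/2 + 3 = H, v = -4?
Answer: -19382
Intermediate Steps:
y(l, H) = -6 + 2*H
T(c, z) = z + 134*c
n(N) = -13 (n(N) = 3 - 4*(-6 + 2*5) = 3 - 4*(-6 + 10) = 3 - 4*4 = 3 - 16 = -13)
(T(63, D(-12)) + n(60)) - 27799 = ((-12 + 134*63) - 13) - 27799 = ((-12 + 8442) - 13) - 27799 = (8430 - 13) - 27799 = 8417 - 27799 = -19382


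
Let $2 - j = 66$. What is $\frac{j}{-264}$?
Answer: $\frac{8}{33} \approx 0.24242$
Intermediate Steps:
$j = -64$ ($j = 2 - 66 = -64$)
$\frac{j}{-264} = \frac{1}{-264} \left(-64\right) = \left(- \frac{1}{264}\right) \left(-64\right) = \frac{8}{33}$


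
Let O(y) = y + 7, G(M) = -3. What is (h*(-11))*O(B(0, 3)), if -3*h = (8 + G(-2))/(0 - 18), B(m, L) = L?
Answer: -275/27 ≈ -10.185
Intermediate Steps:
O(y) = 7 + y
h = 5/54 (h = -(8 - 3)/(3*(0 - 18)) = -5/(3*(-18)) = -5*(-1)/(3*18) = -⅓*(-5/18) = 5/54 ≈ 0.092593)
(h*(-11))*O(B(0, 3)) = ((5/54)*(-11))*(7 + 3) = -55/54*10 = -275/27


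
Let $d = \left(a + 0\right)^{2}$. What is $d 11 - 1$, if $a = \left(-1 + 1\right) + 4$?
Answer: $175$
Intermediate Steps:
$a = 4$ ($a = 0 + 4 = 4$)
$d = 16$ ($d = \left(4 + 0\right)^{2} = 4^{2} = 16$)
$d 11 - 1 = 16 \cdot 11 - 1 = 176 - 1 = 175$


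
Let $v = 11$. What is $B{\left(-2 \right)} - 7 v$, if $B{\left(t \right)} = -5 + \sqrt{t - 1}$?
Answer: $-82 + i \sqrt{3} \approx -82.0 + 1.732 i$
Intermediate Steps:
$B{\left(t \right)} = -5 + \sqrt{-1 + t}$
$B{\left(-2 \right)} - 7 v = \left(-5 + \sqrt{-1 - 2}\right) - 77 = \left(-5 + \sqrt{-3}\right) - 77 = \left(-5 + i \sqrt{3}\right) - 77 = -82 + i \sqrt{3}$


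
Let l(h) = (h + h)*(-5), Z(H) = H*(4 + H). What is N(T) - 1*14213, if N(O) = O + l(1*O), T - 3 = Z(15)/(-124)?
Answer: -1763195/124 ≈ -14219.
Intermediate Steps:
T = 87/124 (T = 3 + (15*(4 + 15))/(-124) = 3 + (15*19)*(-1/124) = 3 + 285*(-1/124) = 3 - 285/124 = 87/124 ≈ 0.70161)
l(h) = -10*h (l(h) = (2*h)*(-5) = -10*h)
N(O) = -9*O (N(O) = O - 10*O = -9*O)
N(T) - 1*14213 = -9*87/124 - 1*14213 = -783/124 - 14213 = -1763195/124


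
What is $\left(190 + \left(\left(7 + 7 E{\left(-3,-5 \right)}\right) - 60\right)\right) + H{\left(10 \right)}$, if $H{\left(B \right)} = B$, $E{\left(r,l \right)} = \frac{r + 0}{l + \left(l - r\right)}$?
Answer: $150$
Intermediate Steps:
$E{\left(r,l \right)} = \frac{r}{- r + 2 l}$
$\left(190 + \left(\left(7 + 7 E{\left(-3,-5 \right)}\right) - 60\right)\right) + H{\left(10 \right)} = \left(190 - \left(53 - - \frac{21}{\left(-1\right) \left(-3\right) + 2 \left(-5\right)}\right)\right) + 10 = \left(190 - \left(53 - - \frac{21}{3 - 10}\right)\right) + 10 = \left(190 - \left(53 - - \frac{21}{-7}\right)\right) + 10 = \left(190 - \left(53 - \left(-21\right) \left(- \frac{1}{7}\right)\right)\right) + 10 = \left(190 + \left(\left(7 + 7 \cdot \frac{3}{7}\right) - 60\right)\right) + 10 = \left(190 + \left(\left(7 + 3\right) - 60\right)\right) + 10 = \left(190 + \left(10 - 60\right)\right) + 10 = \left(190 - 50\right) + 10 = 140 + 10 = 150$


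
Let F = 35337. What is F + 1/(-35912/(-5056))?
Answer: 158628425/4489 ≈ 35337.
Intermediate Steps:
F + 1/(-35912/(-5056)) = 35337 + 1/(-35912/(-5056)) = 35337 + 1/(-35912*(-1/5056)) = 35337 + 1/(4489/632) = 35337 + 632/4489 = 158628425/4489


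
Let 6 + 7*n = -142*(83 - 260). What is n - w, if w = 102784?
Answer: -694360/7 ≈ -99194.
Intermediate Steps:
n = 25128/7 (n = -6/7 + (-142*(83 - 260))/7 = -6/7 + (-142*(-177))/7 = -6/7 + (⅐)*25134 = -6/7 + 25134/7 = 25128/7 ≈ 3589.7)
n - w = 25128/7 - 1*102784 = 25128/7 - 102784 = -694360/7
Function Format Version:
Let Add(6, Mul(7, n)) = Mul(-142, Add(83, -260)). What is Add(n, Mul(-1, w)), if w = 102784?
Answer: Rational(-694360, 7) ≈ -99194.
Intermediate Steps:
n = Rational(25128, 7) (n = Add(Rational(-6, 7), Mul(Rational(1, 7), Mul(-142, Add(83, -260)))) = Add(Rational(-6, 7), Mul(Rational(1, 7), Mul(-142, -177))) = Add(Rational(-6, 7), Mul(Rational(1, 7), 25134)) = Add(Rational(-6, 7), Rational(25134, 7)) = Rational(25128, 7) ≈ 3589.7)
Add(n, Mul(-1, w)) = Add(Rational(25128, 7), Mul(-1, 102784)) = Add(Rational(25128, 7), -102784) = Rational(-694360, 7)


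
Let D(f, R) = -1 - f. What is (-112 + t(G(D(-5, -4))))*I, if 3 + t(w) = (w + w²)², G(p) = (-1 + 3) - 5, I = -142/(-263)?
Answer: -11218/263 ≈ -42.654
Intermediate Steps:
I = 142/263 (I = -142*(-1/263) = 142/263 ≈ 0.53992)
G(p) = -3 (G(p) = 2 - 5 = -3)
t(w) = -3 + (w + w²)²
(-112 + t(G(D(-5, -4))))*I = (-112 + (-3 + (-3)²*(1 - 3)²))*(142/263) = (-112 + (-3 + 9*(-2)²))*(142/263) = (-112 + (-3 + 9*4))*(142/263) = (-112 + (-3 + 36))*(142/263) = (-112 + 33)*(142/263) = -79*142/263 = -11218/263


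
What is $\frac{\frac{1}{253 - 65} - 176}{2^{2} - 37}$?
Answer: $\frac{11029}{2068} \approx 5.3332$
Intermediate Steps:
$\frac{\frac{1}{253 - 65} - 176}{2^{2} - 37} = \frac{\frac{1}{188} - 176}{4 - 37} = \frac{\frac{1}{188} - 176}{-33} = \left(- \frac{33087}{188}\right) \left(- \frac{1}{33}\right) = \frac{11029}{2068}$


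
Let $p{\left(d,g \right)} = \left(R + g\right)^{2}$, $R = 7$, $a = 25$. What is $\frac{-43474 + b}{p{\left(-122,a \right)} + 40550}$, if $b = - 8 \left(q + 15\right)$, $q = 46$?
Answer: $- \frac{7327}{6929} \approx -1.0574$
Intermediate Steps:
$p{\left(d,g \right)} = \left(7 + g\right)^{2}$
$b = -488$ ($b = - 8 \left(46 + 15\right) = \left(-8\right) 61 = -488$)
$\frac{-43474 + b}{p{\left(-122,a \right)} + 40550} = \frac{-43474 - 488}{\left(7 + 25\right)^{2} + 40550} = - \frac{43962}{32^{2} + 40550} = - \frac{43962}{1024 + 40550} = - \frac{43962}{41574} = \left(-43962\right) \frac{1}{41574} = - \frac{7327}{6929}$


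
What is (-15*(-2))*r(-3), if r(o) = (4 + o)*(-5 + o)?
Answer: -240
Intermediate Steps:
r(o) = (-5 + o)*(4 + o)
(-15*(-2))*r(-3) = (-15*(-2))*(-20 + (-3)² - 1*(-3)) = 30*(-20 + 9 + 3) = 30*(-8) = -240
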